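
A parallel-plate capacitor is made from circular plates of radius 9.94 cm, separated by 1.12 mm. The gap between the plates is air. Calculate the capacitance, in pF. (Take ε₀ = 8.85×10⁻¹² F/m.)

A = π(9.94 cm)² = 3.10×10⁻² m².
C = ε₀A/d = 8.85×10⁻¹² × 3.10×10⁻² / 1.12×10⁻³ = 2.45×10⁻¹⁰ F.

C ≈ 245 pF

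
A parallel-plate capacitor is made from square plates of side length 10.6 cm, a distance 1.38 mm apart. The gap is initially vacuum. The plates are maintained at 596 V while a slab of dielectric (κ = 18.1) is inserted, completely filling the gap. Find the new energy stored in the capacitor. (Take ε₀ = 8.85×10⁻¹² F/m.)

A = (10.6 cm)² = 1.12×10⁻² m².
Initially C₁ = ε₀A/d = 8.85×10⁻¹² × 1.12×10⁻² / 1.38×10⁻³ = 7.21×10⁻¹¹ F.
U₁ = 1.28×10⁻⁵ J.
Battery connected ⇒ V is held fixed. C₂ = 18.1 C₁ and U = ½CV², so U₂/U₁ = C₂/C₁ = 18.1.
U₂ = 18.1 × 1.28×10⁻⁵ = 2.32×10⁻⁴ J.

232 μJ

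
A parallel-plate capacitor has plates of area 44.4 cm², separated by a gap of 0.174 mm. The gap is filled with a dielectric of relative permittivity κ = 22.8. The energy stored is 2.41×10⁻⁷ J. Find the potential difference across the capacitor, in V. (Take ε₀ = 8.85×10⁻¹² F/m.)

9.68 V

A = 44.4 cm² = 4.44×10⁻³ m².
C = κε₀A/d = 22.8 × 8.85×10⁻¹² × 4.44×10⁻³ / 1.74×10⁻⁴ = 5.15×10⁻⁹ F.
V = √(2U/C) = √(2 × 2.41×10⁻⁷ / 5.15×10⁻⁹) = 9.68 V.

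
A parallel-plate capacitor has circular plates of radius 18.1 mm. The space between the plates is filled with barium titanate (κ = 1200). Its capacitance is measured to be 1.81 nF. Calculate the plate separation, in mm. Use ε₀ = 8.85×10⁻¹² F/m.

A = π(18.1 mm)² = 1.03×10⁻³ m².
d = κε₀A/C = 1200 × 8.85×10⁻¹² × 1.03×10⁻³ / 1.81×10⁻⁹ = 6.04×10⁻³ m.

6.04 mm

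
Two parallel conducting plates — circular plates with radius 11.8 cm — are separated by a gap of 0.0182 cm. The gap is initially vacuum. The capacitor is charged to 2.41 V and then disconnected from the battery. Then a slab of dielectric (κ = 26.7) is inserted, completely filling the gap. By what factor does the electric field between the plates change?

E₂/E₁ ≈ 0.0375

Isolated ⇒ Q is held fixed.
V₂ = Q/C₂ = V₁/26.7; E = V/d, so E₂/E₁ = (V₂/V₁)(d₁/d₂) = 0.0375.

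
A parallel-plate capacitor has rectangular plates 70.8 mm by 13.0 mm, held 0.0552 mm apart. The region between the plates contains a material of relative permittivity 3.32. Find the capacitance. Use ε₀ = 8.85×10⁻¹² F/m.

490 pF

A = 70.8 × 13.0 mm² = 9.20×10⁻⁴ m².
C = κε₀A/d = 3.32 × 8.85×10⁻¹² × 9.20×10⁻⁴ / 5.52×10⁻⁵ = 4.90×10⁻¹⁰ F.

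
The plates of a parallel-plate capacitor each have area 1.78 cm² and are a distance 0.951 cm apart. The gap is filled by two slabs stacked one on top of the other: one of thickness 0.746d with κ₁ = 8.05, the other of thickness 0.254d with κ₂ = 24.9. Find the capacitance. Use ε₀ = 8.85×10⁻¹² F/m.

C ≈ 1.61 pF

A = 1.78 cm² = 1.78×10⁻⁴ m².
Stacked slabs ⇒ two capacitors in series, each with the full plate area.
C₁ = κ₁ε₀A/d₁ = 8.05 × 8.85×10⁻¹² × 1.78×10⁻⁴ / 7.09×10⁻³ = 1.79×10⁻¹² F.
C₂ = κ₂ε₀A/d₂ = 24.9 × 8.85×10⁻¹² × 1.78×10⁻⁴ / 2.42×10⁻³ = 1.62×10⁻¹¹ F.
C = (1/C₁ + 1/C₂)⁻¹ = 1.61×10⁻¹² F.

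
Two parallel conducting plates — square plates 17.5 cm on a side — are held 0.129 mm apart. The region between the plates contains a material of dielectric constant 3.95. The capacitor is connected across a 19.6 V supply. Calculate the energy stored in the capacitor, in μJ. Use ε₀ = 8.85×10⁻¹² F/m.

A = (17.5 cm)² = 3.06×10⁻² m².
C = κε₀A/d = 3.95 × 8.85×10⁻¹² × 3.06×10⁻² / 1.29×10⁻⁴ = 8.30×10⁻⁹ F.
U = ½CV² = ½ × 8.30×10⁻⁹ × (19.6)² = 1.59×10⁻⁶ J.

U ≈ 1.59 μJ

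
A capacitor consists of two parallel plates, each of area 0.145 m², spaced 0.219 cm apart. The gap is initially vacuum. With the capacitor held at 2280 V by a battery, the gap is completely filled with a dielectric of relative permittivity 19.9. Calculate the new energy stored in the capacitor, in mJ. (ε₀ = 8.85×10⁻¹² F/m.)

30.3 mJ

Initially C₁ = ε₀A/d = 8.85×10⁻¹² × 0.145 / 2.19×10⁻³ = 5.86×10⁻¹⁰ F.
U₁ = 1.52×10⁻³ J.
Battery connected ⇒ V is held fixed. C₂ = 19.9 C₁ and U = ½CV², so U₂/U₁ = C₂/C₁ = 19.9.
U₂ = 19.9 × 1.52×10⁻³ = 3.03×10⁻² J.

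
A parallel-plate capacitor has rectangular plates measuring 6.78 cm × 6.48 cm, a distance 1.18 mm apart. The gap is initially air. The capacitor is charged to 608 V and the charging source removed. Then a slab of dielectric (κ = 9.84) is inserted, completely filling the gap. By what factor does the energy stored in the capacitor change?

Isolated ⇒ Q is held fixed.
C₂ = 9.84 C₁ and U = Q²/(2C), so U₂/U₁ = C₁/C₂ = 0.102.

0.102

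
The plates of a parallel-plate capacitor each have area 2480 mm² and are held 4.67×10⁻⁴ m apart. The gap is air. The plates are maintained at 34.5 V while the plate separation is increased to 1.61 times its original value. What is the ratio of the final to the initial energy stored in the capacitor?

0.621

Battery connected ⇒ V is held fixed.
C₂ = 0.621 C₁ and U = ½CV², so U₂/U₁ = C₂/C₁ = 0.621.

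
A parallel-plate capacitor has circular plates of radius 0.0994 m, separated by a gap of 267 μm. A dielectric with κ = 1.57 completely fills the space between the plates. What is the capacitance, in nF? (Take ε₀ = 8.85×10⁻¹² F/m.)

C ≈ 1.62 nF

A = π(0.0994 m)² = 3.10×10⁻² m².
C = κε₀A/d = 1.57 × 8.85×10⁻¹² × 3.10×10⁻² / 2.67×10⁻⁴ = 1.62×10⁻⁹ F.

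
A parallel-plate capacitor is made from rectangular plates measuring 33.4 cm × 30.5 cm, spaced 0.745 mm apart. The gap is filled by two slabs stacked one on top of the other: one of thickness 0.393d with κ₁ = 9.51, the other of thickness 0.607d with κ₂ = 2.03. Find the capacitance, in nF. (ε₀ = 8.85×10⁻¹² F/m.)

A = 33.4 × 30.5 cm² = 0.102 m².
Stacked slabs ⇒ two capacitors in series, each with the full plate area.
C₁ = κ₁ε₀A/d₁ = 9.51 × 8.85×10⁻¹² × 0.102 / 2.93×10⁻⁴ = 2.93×10⁻⁸ F.
C₂ = κ₂ε₀A/d₂ = 2.03 × 8.85×10⁻¹² × 0.102 / 4.52×10⁻⁴ = 4.05×10⁻⁹ F.
C = (1/C₁ + 1/C₂)⁻¹ = 3.56×10⁻⁹ F.

3.56 nF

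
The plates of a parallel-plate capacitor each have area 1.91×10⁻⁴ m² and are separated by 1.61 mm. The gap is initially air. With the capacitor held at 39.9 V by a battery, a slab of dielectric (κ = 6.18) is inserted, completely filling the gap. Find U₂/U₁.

Battery connected ⇒ V is held fixed.
C₂ = 6.18 C₁ and U = ½CV², so U₂/U₁ = C₂/C₁ = 6.18.

U₂/U₁ ≈ 6.18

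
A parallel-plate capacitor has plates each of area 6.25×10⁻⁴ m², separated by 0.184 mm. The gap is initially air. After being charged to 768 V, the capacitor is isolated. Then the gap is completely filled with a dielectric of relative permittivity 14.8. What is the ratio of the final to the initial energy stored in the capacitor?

U₂/U₁ ≈ 0.0676

Isolated ⇒ Q is held fixed.
C₂ = 14.8 C₁ and U = Q²/(2C), so U₂/U₁ = C₁/C₂ = 0.0676.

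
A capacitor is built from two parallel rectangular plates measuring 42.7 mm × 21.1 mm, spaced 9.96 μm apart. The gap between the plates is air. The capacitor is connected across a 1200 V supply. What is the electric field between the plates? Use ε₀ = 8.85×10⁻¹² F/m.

E = V/d = 1200 / 9.96×10⁻⁶ = 1.20×10⁸ V/m.

120 MV/m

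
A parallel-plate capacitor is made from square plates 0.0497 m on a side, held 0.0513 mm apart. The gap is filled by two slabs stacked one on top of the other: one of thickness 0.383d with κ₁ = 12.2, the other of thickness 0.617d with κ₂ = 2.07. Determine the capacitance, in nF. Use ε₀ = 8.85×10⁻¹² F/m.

C ≈ 1.29 nF

A = (0.0497 m)² = 2.47×10⁻³ m².
Stacked slabs ⇒ two capacitors in series, each with the full plate area.
C₁ = κ₁ε₀A/d₁ = 12.2 × 8.85×10⁻¹² × 2.47×10⁻³ / 1.96×10⁻⁵ = 1.36×10⁻⁸ F.
C₂ = κ₂ε₀A/d₂ = 2.07 × 8.85×10⁻¹² × 2.47×10⁻³ / 3.17×10⁻⁵ = 1.43×10⁻⁹ F.
C = (1/C₁ + 1/C₂)⁻¹ = 1.29×10⁻⁹ F.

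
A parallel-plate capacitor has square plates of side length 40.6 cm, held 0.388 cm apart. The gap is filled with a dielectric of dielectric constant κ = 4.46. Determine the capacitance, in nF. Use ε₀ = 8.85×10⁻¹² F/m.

1.68 nF

A = (40.6 cm)² = 0.165 m².
C = κε₀A/d = 4.46 × 8.85×10⁻¹² × 0.165 / 3.88×10⁻³ = 1.68×10⁻⁹ F.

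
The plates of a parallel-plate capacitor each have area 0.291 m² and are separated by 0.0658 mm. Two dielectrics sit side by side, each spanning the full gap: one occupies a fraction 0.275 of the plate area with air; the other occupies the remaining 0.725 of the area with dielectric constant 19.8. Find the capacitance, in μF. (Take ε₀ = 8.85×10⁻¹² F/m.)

C ≈ 0.573 μF

Side-by-side slabs ⇒ two capacitors in parallel, each spanning the full gap.
C₁ = κ₁ε₀A₁/d = 1.00 × 8.85×10⁻¹² × 8.00×10⁻² / 6.58×10⁻⁵ = 1.08×10⁻⁸ F.
C₂ = κ₂ε₀A₂/d = 19.8 × 8.85×10⁻¹² × 0.211 / 6.58×10⁻⁵ = 5.62×10⁻⁷ F.
C = C₁ + C₂ = 5.73×10⁻⁷ F.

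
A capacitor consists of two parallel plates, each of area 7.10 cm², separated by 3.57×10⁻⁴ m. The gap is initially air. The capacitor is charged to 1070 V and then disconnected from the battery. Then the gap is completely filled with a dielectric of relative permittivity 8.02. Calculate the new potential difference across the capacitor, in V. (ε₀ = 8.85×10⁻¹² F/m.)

V ≈ 133 V

A = 7.10 cm² = 7.10×10⁻⁴ m².
Initially C₁ = ε₀A/d = 8.85×10⁻¹² × 7.10×10⁻⁴ / 3.57×10⁻⁴ = 1.76×10⁻¹¹ F.
V₁ = 1.07×10³ V.
Isolated ⇒ Q is held fixed. C₂ = 8.02 C₁ and V = Q/C, so V₂/V₁ = C₁/C₂ = 0.125.
V₂ = 0.125 × 1.07×10³ = 1.33×10² V.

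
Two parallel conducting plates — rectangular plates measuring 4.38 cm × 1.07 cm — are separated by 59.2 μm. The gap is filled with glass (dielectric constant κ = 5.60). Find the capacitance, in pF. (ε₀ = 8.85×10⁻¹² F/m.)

A = 4.38 × 1.07 cm² = 4.69×10⁻⁴ m².
C = κε₀A/d = 5.60 × 8.85×10⁻¹² × 4.69×10⁻⁴ / 5.92×10⁻⁵ = 3.92×10⁻¹⁰ F.

392 pF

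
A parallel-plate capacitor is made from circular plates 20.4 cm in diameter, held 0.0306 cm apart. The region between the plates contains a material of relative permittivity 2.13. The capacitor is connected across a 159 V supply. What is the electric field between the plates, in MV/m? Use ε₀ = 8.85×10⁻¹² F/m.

E = V/d = 159 / 3.06×10⁻⁴ = 5.20×10⁵ V/m.

E ≈ 0.520 MV/m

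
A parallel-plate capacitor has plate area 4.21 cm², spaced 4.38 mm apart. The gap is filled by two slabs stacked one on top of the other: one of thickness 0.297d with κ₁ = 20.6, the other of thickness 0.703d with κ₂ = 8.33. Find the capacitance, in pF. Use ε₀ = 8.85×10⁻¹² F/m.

8.61 pF

A = 4.21 cm² = 4.21×10⁻⁴ m².
Stacked slabs ⇒ two capacitors in series, each with the full plate area.
C₁ = κ₁ε₀A/d₁ = 20.6 × 8.85×10⁻¹² × 4.21×10⁻⁴ / 1.30×10⁻³ = 5.90×10⁻¹¹ F.
C₂ = κ₂ε₀A/d₂ = 8.33 × 8.85×10⁻¹² × 4.21×10⁻⁴ / 3.08×10⁻³ = 1.01×10⁻¹¹ F.
C = (1/C₁ + 1/C₂)⁻¹ = 8.61×10⁻¹² F.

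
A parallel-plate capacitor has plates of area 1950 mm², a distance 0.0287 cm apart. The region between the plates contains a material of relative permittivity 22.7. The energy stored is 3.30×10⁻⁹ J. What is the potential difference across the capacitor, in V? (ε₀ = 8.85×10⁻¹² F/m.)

A = 1950 mm² = 1.95×10⁻³ m².
C = κε₀A/d = 22.7 × 8.85×10⁻¹² × 1.95×10⁻³ / 2.87×10⁻⁴ = 1.36×10⁻⁹ F.
V = √(2U/C) = √(2 × 3.30×10⁻⁹ / 1.36×10⁻⁹) = 2.20 V.

V ≈ 2.20 V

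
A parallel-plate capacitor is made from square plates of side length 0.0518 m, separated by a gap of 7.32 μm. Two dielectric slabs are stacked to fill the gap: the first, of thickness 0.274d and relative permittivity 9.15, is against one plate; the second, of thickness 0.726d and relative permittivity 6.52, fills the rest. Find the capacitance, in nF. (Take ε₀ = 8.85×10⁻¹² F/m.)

C ≈ 23.0 nF

A = (0.0518 m)² = 2.68×10⁻³ m².
Stacked slabs ⇒ two capacitors in series, each with the full plate area.
C₁ = κ₁ε₀A/d₁ = 9.15 × 8.85×10⁻¹² × 2.68×10⁻³ / 2.01×10⁻⁶ = 1.08×10⁻⁷ F.
C₂ = κ₂ε₀A/d₂ = 6.52 × 8.85×10⁻¹² × 2.68×10⁻³ / 5.31×10⁻⁶ = 2.91×10⁻⁸ F.
C = (1/C₁ + 1/C₂)⁻¹ = 2.30×10⁻⁸ F.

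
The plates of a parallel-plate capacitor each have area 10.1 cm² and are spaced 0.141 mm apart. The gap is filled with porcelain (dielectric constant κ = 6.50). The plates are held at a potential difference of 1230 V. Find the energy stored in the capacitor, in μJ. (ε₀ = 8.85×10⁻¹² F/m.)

A = 10.1 cm² = 1.01×10⁻³ m².
C = κε₀A/d = 6.50 × 8.85×10⁻¹² × 1.01×10⁻³ / 1.41×10⁻⁴ = 4.12×10⁻¹⁰ F.
U = ½CV² = ½ × 4.12×10⁻¹⁰ × (1230)² = 3.12×10⁻⁴ J.

312 μJ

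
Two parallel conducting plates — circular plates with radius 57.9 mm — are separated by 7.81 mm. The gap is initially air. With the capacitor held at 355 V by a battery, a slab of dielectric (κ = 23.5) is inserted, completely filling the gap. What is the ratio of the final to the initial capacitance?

C₂/C₁ ≈ 23.5

C = κε₀A/d scales with κ, so C₂/C₁ = κ = 23.5.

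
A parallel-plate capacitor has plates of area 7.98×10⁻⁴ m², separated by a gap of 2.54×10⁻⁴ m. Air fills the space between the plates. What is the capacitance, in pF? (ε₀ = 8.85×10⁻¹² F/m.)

C = ε₀A/d = 8.85×10⁻¹² × 7.98×10⁻⁴ / 2.54×10⁻⁴ = 2.78×10⁻¹¹ F.

27.8 pF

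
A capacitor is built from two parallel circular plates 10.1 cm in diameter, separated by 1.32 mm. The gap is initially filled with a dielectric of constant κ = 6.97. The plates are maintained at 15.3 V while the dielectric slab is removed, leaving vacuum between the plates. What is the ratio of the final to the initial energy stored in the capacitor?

Battery connected ⇒ V is held fixed.
C₂ = 0.143 C₁ and U = ½CV², so U₂/U₁ = C₂/C₁ = 0.143.

U₂/U₁ ≈ 0.143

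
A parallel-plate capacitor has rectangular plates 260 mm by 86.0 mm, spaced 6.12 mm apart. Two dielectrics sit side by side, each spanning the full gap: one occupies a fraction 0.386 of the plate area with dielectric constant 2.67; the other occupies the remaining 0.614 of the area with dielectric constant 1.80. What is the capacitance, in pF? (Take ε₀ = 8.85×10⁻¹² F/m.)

A = 260 × 86.0 mm² = 2.24×10⁻² m².
Side-by-side slabs ⇒ two capacitors in parallel, each spanning the full gap.
C₁ = κ₁ε₀A₁/d = 2.67 × 8.85×10⁻¹² × 8.63×10⁻³ / 6.12×10⁻³ = 3.33×10⁻¹¹ F.
C₂ = κ₂ε₀A₂/d = 1.80 × 8.85×10⁻¹² × 1.37×10⁻² / 6.12×10⁻³ = 3.57×10⁻¹¹ F.
C = C₁ + C₂ = 6.91×10⁻¹¹ F.

69.1 pF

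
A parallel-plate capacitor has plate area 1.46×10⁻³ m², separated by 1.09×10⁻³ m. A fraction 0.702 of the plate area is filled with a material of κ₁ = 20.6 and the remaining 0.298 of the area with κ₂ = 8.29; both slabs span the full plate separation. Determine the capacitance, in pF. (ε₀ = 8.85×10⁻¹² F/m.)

Side-by-side slabs ⇒ two capacitors in parallel, each spanning the full gap.
C₁ = κ₁ε₀A₁/d = 20.6 × 8.85×10⁻¹² × 1.02×10⁻³ / 1.09×10⁻³ = 1.71×10⁻¹⁰ F.
C₂ = κ₂ε₀A₂/d = 8.29 × 8.85×10⁻¹² × 4.35×10⁻⁴ / 1.09×10⁻³ = 2.93×10⁻¹¹ F.
C = C₁ + C₂ = 2.01×10⁻¹⁰ F.

201 pF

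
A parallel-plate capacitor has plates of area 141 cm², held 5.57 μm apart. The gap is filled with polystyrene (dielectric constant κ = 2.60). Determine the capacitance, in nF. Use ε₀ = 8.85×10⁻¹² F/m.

A = 141 cm² = 1.41×10⁻² m².
C = κε₀A/d = 2.60 × 8.85×10⁻¹² × 1.41×10⁻² / 5.57×10⁻⁶ = 5.82×10⁻⁸ F.

58.2 nF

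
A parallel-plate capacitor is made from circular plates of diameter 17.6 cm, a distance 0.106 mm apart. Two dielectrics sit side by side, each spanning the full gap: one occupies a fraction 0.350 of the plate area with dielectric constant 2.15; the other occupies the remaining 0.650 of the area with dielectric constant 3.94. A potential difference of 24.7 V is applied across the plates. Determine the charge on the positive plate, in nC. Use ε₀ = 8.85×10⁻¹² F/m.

Q ≈ 166 nC

A = π(17.6/2 cm)² = 2.43×10⁻² m².
Side-by-side slabs ⇒ two capacitors in parallel, each spanning the full gap.
C₁ = κ₁ε₀A₁/d = 2.15 × 8.85×10⁻¹² × 8.51×10⁻³ / 1.06×10⁻⁴ = 1.53×10⁻⁹ F.
C₂ = κ₂ε₀A₂/d = 3.94 × 8.85×10⁻¹² × 1.58×10⁻² / 1.06×10⁻⁴ = 5.20×10⁻⁹ F.
C = C₁ + C₂ = 6.73×10⁻⁹ F.
Q = CV = 6.73×10⁻⁹ × 24.7 = 1.66×10⁻⁷ C.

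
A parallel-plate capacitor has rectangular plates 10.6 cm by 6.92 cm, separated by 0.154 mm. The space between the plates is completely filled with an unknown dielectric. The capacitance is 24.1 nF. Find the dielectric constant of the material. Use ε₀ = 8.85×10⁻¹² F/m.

A = 10.6 × 6.92 cm² = 7.34×10⁻³ m².
κ = Cd/(ε₀A) = 2.41×10⁻⁸ × 1.54×10⁻⁴ / (8.85×10⁻¹² × 7.34×10⁻³) = 57.2.

κ ≈ 57.2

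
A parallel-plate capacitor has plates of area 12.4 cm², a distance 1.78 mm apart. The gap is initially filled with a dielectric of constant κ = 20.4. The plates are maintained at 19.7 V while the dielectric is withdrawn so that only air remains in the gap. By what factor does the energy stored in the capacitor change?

Battery connected ⇒ V is held fixed.
C₂ = 0.0490 C₁ and U = ½CV², so U₂/U₁ = C₂/C₁ = 0.0490.

U₂/U₁ ≈ 0.0490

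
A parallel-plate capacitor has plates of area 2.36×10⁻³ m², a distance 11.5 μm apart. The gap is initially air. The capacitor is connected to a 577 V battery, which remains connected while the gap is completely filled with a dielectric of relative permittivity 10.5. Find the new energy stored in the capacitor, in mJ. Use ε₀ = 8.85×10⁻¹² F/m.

Initially C₁ = ε₀A/d = 8.85×10⁻¹² × 2.36×10⁻³ / 1.15×10⁻⁵ = 1.82×10⁻⁹ F.
U₁ = 3.02×10⁻⁴ J.
Battery connected ⇒ V is held fixed. C₂ = 10.5 C₁ and U = ½CV², so U₂/U₁ = C₂/C₁ = 10.5.
U₂ = 10.5 × 3.02×10⁻⁴ = 3.17×10⁻³ J.

3.17 mJ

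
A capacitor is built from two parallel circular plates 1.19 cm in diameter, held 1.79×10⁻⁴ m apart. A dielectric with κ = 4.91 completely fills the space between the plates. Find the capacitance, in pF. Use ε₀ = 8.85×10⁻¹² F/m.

27.0 pF

A = π(1.19/2 cm)² = 1.11×10⁻⁴ m².
C = κε₀A/d = 4.91 × 8.85×10⁻¹² × 1.11×10⁻⁴ / 1.79×10⁻⁴ = 2.70×10⁻¹¹ F.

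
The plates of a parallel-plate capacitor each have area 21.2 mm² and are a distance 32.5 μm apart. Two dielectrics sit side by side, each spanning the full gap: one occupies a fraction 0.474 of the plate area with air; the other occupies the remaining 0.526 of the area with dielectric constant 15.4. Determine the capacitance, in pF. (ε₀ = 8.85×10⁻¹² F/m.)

A = 21.2 mm² = 2.12×10⁻⁵ m².
Side-by-side slabs ⇒ two capacitors in parallel, each spanning the full gap.
C₁ = κ₁ε₀A₁/d = 1.00 × 8.85×10⁻¹² × 1.00×10⁻⁵ / 3.25×10⁻⁵ = 2.74×10⁻¹² F.
C₂ = κ₂ε₀A₂/d = 15.4 × 8.85×10⁻¹² × 1.12×10⁻⁵ / 3.25×10⁻⁵ = 4.68×10⁻¹¹ F.
C = C₁ + C₂ = 4.95×10⁻¹¹ F.

C ≈ 49.5 pF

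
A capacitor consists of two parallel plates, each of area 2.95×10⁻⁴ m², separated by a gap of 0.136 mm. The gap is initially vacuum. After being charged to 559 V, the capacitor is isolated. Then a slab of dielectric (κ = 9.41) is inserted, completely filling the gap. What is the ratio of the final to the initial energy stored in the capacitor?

U₂/U₁ ≈ 0.106

Isolated ⇒ Q is held fixed.
C₂ = 9.41 C₁ and U = Q²/(2C), so U₂/U₁ = C₁/C₂ = 0.106.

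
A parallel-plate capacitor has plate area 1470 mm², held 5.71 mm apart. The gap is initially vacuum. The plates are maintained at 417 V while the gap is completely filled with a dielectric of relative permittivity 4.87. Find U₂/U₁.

4.87

Battery connected ⇒ V is held fixed.
C₂ = 4.87 C₁ and U = ½CV², so U₂/U₁ = C₂/C₁ = 4.87.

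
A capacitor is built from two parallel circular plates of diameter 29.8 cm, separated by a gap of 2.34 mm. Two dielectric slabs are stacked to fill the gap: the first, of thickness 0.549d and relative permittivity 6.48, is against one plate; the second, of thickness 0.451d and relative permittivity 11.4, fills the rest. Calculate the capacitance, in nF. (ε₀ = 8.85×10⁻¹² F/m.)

A = π(29.8/2 cm)² = 6.97×10⁻² m².
Stacked slabs ⇒ two capacitors in series, each with the full plate area.
C₁ = κ₁ε₀A/d₁ = 6.48 × 8.85×10⁻¹² × 6.97×10⁻² / 1.28×10⁻³ = 3.11×10⁻⁹ F.
C₂ = κ₂ε₀A/d₂ = 11.4 × 8.85×10⁻¹² × 6.97×10⁻² / 1.06×10⁻³ = 6.67×10⁻⁹ F.
C = (1/C₁ + 1/C₂)⁻¹ = 2.12×10⁻⁹ F.

C ≈ 2.12 nF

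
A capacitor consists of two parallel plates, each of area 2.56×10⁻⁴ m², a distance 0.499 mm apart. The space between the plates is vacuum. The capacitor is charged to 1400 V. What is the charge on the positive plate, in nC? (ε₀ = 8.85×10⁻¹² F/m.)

C = ε₀A/d = 8.85×10⁻¹² × 2.56×10⁻⁴ / 4.99×10⁻⁴ = 4.54×10⁻¹² F.
Q = CV = 4.54×10⁻¹² × 1400 = 6.36×10⁻⁹ C.

6.36 nC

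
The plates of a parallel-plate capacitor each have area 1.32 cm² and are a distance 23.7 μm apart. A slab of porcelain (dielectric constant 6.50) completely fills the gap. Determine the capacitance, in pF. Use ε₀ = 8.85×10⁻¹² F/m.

A = 1.32 cm² = 1.32×10⁻⁴ m².
C = κε₀A/d = 6.50 × 8.85×10⁻¹² × 1.32×10⁻⁴ / 2.37×10⁻⁵ = 3.20×10⁻¹⁰ F.

C ≈ 320 pF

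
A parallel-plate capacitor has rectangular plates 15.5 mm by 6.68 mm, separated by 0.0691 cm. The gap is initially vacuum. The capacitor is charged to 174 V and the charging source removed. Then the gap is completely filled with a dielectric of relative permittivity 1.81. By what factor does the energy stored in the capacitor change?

Isolated ⇒ Q is held fixed.
C₂ = 1.81 C₁ and U = Q²/(2C), so U₂/U₁ = C₁/C₂ = 0.552.

0.552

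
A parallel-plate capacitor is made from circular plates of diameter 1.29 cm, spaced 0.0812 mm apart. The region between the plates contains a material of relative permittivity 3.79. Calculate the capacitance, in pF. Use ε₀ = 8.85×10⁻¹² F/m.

A = π(1.29/2 cm)² = 1.31×10⁻⁴ m².
C = κε₀A/d = 3.79 × 8.85×10⁻¹² × 1.31×10⁻⁴ / 8.12×10⁻⁵ = 5.40×10⁻¹¹ F.

C ≈ 54.0 pF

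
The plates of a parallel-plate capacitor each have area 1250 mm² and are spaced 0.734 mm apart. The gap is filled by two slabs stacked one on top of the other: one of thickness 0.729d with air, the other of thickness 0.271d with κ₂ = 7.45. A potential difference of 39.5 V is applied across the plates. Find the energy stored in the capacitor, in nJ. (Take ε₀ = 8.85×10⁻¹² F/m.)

A = 1250 mm² = 1.25×10⁻³ m².
Stacked slabs ⇒ two capacitors in series, each with the full plate area.
C₁ = κ₁ε₀A/d₁ = 1.00 × 8.85×10⁻¹² × 1.25×10⁻³ / 5.35×10⁻⁴ = 2.07×10⁻¹¹ F.
C₂ = κ₂ε₀A/d₂ = 7.45 × 8.85×10⁻¹² × 1.25×10⁻³ / 1.99×10⁻⁴ = 4.14×10⁻¹⁰ F.
C = (1/C₁ + 1/C₂)⁻¹ = 1.97×10⁻¹¹ F.
U = ½CV² = ½ × 1.97×10⁻¹¹ × (39.5)² = 1.54×10⁻⁸ J.

U ≈ 15.4 nJ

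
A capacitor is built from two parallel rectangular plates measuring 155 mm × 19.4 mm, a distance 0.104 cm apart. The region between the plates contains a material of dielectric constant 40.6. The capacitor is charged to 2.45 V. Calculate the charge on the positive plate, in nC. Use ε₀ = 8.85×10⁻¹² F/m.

2.55 nC

A = 155 × 19.4 mm² = 3.01×10⁻³ m².
C = κε₀A/d = 40.6 × 8.85×10⁻¹² × 3.01×10⁻³ / 1.04×10⁻³ = 1.04×10⁻⁹ F.
Q = CV = 1.04×10⁻⁹ × 2.45 = 2.55×10⁻⁹ C.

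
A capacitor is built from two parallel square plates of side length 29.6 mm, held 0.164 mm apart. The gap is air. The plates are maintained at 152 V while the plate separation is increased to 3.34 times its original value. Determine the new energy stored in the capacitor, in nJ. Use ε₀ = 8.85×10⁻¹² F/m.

164 nJ

A = (29.6 mm)² = 8.76×10⁻⁴ m².
Initially C₁ = ε₀A/d = 8.85×10⁻¹² × 8.76×10⁻⁴ / 1.64×10⁻⁴ = 4.73×10⁻¹¹ F.
U₁ = 5.46×10⁻⁷ J.
Battery connected ⇒ V is held fixed. C₂ = 0.299 C₁ and U = ½CV², so U₂/U₁ = C₂/C₁ = 0.299.
U₂ = 0.299 × 5.46×10⁻⁷ = 1.64×10⁻⁷ J.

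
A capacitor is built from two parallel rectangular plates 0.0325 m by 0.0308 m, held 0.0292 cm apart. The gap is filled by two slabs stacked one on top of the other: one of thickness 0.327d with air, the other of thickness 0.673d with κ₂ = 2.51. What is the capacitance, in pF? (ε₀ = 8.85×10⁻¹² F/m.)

C ≈ 51.0 pF

A = 0.0325 × 0.0308 m² = 1.00×10⁻³ m².
Stacked slabs ⇒ two capacitors in series, each with the full plate area.
C₁ = κ₁ε₀A/d₁ = 1.00 × 8.85×10⁻¹² × 1.00×10⁻³ / 9.55×10⁻⁵ = 9.28×10⁻¹¹ F.
C₂ = κ₂ε₀A/d₂ = 2.51 × 8.85×10⁻¹² × 1.00×10⁻³ / 1.97×10⁻⁴ = 1.13×10⁻¹⁰ F.
C = (1/C₁ + 1/C₂)⁻¹ = 5.10×10⁻¹¹ F.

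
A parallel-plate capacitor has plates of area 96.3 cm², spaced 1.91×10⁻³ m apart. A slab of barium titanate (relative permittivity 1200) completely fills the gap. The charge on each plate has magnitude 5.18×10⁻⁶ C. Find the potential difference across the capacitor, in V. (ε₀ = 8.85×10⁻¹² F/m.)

A = 96.3 cm² = 9.63×10⁻³ m².
C = κε₀A/d = 1200 × 8.85×10⁻¹² × 9.63×10⁻³ / 1.91×10⁻³ = 5.35×10⁻⁸ F.
V = Q/C = 5.18×10⁻⁶ / 5.35×10⁻⁸ = 96.7 V.

V ≈ 96.7 V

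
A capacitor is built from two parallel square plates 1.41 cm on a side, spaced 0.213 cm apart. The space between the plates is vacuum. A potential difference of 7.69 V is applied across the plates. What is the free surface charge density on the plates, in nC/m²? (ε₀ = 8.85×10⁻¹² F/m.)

32.0 nC/m²

A = (1.41 cm)² = 1.99×10⁻⁴ m².
C = ε₀A/d = 8.85×10⁻¹² × 1.99×10⁻⁴ / 2.13×10⁻³ = 8.26×10⁻¹³ F.
σ = Q/A = CV/A = 8.26×10⁻¹³ × 7.69 / 1.99×10⁻⁴ = 3.20×10⁻⁸ C/m².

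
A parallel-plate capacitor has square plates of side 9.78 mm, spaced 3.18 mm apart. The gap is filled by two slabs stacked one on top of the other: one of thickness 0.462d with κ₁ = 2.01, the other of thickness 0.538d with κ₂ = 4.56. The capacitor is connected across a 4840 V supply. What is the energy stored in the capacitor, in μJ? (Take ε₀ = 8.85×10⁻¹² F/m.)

U ≈ 8.96 μJ

A = (9.78 mm)² = 9.56×10⁻⁵ m².
Stacked slabs ⇒ two capacitors in series, each with the full plate area.
C₁ = κ₁ε₀A/d₁ = 2.01 × 8.85×10⁻¹² × 9.56×10⁻⁵ / 1.47×10⁻³ = 1.16×10⁻¹² F.
C₂ = κ₂ε₀A/d₂ = 4.56 × 8.85×10⁻¹² × 9.56×10⁻⁵ / 1.71×10⁻³ = 2.26×10⁻¹² F.
C = (1/C₁ + 1/C₂)⁻¹ = 7.65×10⁻¹³ F.
U = ½CV² = ½ × 7.65×10⁻¹³ × (4840)² = 8.96×10⁻⁶ J.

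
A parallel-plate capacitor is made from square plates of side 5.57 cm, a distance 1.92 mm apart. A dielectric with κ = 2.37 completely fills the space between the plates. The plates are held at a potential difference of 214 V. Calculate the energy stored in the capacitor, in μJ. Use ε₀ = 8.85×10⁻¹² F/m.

0.776 μJ

A = (5.57 cm)² = 3.10×10⁻³ m².
C = κε₀A/d = 2.37 × 8.85×10⁻¹² × 3.10×10⁻³ / 1.92×10⁻³ = 3.39×10⁻¹¹ F.
U = ½CV² = ½ × 3.39×10⁻¹¹ × (214)² = 7.76×10⁻⁷ J.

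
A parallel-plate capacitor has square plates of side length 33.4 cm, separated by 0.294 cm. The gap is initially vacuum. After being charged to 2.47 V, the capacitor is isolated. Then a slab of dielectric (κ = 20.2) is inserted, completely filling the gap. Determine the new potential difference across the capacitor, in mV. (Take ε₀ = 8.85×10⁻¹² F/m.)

A = (33.4 cm)² = 0.112 m².
Initially C₁ = ε₀A/d = 8.85×10⁻¹² × 0.112 / 2.94×10⁻³ = 3.36×10⁻¹⁰ F.
V₁ = 2.47 V.
Isolated ⇒ Q is held fixed. C₂ = 20.2 C₁ and V = Q/C, so V₂/V₁ = C₁/C₂ = 0.0495.
V₂ = 0.0495 × 2.47 = 0.122 V.

V ≈ 122 mV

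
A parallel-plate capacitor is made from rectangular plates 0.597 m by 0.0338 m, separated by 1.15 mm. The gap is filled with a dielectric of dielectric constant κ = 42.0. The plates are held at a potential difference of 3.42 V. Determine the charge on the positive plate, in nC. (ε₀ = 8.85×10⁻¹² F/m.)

A = 0.597 × 0.0338 m² = 2.02×10⁻² m².
C = κε₀A/d = 42.0 × 8.85×10⁻¹² × 2.02×10⁻² / 1.15×10⁻³ = 6.52×10⁻⁹ F.
Q = CV = 6.52×10⁻⁹ × 3.42 = 2.23×10⁻⁸ C.

Q ≈ 22.3 nC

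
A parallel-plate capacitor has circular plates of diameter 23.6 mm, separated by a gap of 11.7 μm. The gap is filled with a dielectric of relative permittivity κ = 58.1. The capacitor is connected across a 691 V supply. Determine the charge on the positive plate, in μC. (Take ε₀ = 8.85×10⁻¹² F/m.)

A = π(23.6/2 mm)² = 4.37×10⁻⁴ m².
C = κε₀A/d = 58.1 × 8.85×10⁻¹² × 4.37×10⁻⁴ / 1.17×10⁻⁵ = 1.92×10⁻⁸ F.
Q = CV = 1.92×10⁻⁸ × 691 = 1.33×10⁻⁵ C.

Q ≈ 13.3 μC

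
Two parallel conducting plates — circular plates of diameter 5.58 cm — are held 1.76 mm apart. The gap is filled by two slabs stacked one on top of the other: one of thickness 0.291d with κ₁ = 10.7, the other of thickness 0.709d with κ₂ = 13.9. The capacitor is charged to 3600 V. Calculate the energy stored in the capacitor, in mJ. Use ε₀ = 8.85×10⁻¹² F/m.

1.02 mJ

A = π(5.58/2 cm)² = 2.45×10⁻³ m².
Stacked slabs ⇒ two capacitors in series, each with the full plate area.
C₁ = κ₁ε₀A/d₁ = 10.7 × 8.85×10⁻¹² × 2.45×10⁻³ / 5.12×10⁻⁴ = 4.52×10⁻¹⁰ F.
C₂ = κ₂ε₀A/d₂ = 13.9 × 8.85×10⁻¹² × 2.45×10⁻³ / 1.25×10⁻³ = 2.41×10⁻¹⁰ F.
C = (1/C₁ + 1/C₂)⁻¹ = 1.57×10⁻¹⁰ F.
U = ½CV² = ½ × 1.57×10⁻¹⁰ × (3600)² = 1.02×10⁻³ J.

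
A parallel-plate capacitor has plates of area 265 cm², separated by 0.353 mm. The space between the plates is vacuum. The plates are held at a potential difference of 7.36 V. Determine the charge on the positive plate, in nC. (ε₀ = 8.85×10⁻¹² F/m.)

A = 265 cm² = 2.65×10⁻² m².
C = ε₀A/d = 8.85×10⁻¹² × 2.65×10⁻² / 3.53×10⁻⁴ = 6.64×10⁻¹⁰ F.
Q = CV = 6.64×10⁻¹⁰ × 7.36 = 4.89×10⁻⁹ C.

4.89 nC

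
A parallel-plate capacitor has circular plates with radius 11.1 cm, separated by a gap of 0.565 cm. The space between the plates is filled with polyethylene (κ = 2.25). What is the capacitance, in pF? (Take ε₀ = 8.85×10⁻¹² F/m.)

136 pF

A = π(11.1 cm)² = 3.87×10⁻² m².
C = κε₀A/d = 2.25 × 8.85×10⁻¹² × 3.87×10⁻² / 5.65×10⁻³ = 1.36×10⁻¹⁰ F.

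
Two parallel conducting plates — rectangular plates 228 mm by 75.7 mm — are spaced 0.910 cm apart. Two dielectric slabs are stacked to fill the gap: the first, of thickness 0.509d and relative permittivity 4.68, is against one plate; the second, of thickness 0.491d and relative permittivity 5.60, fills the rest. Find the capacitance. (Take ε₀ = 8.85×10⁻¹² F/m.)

A = 228 × 75.7 mm² = 1.73×10⁻² m².
Stacked slabs ⇒ two capacitors in series, each with the full plate area.
C₁ = κ₁ε₀A/d₁ = 4.68 × 8.85×10⁻¹² × 1.73×10⁻² / 4.63×10⁻³ = 1.54×10⁻¹⁰ F.
C₂ = κ₂ε₀A/d₂ = 5.60 × 8.85×10⁻¹² × 1.73×10⁻² / 4.47×10⁻³ = 1.91×10⁻¹⁰ F.
C = (1/C₁ + 1/C₂)⁻¹ = 8.54×10⁻¹¹ F.

85.4 pF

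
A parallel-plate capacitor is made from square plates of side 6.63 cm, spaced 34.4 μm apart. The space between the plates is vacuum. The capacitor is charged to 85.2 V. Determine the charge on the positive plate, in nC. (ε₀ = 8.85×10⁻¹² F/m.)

96.3 nC

A = (6.63 cm)² = 4.40×10⁻³ m².
C = ε₀A/d = 8.85×10⁻¹² × 4.40×10⁻³ / 3.44×10⁻⁵ = 1.13×10⁻⁹ F.
Q = CV = 1.13×10⁻⁹ × 85.2 = 9.63×10⁻⁸ C.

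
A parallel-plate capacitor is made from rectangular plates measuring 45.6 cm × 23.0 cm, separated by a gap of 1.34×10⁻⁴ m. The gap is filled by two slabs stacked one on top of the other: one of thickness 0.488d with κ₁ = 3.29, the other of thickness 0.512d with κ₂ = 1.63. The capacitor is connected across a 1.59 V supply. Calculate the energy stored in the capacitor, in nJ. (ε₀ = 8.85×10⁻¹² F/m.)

A = 45.6 × 23.0 cm² = 0.105 m².
Stacked slabs ⇒ two capacitors in series, each with the full plate area.
C₁ = κ₁ε₀A/d₁ = 3.29 × 8.85×10⁻¹² × 0.105 / 6.54×10⁻⁵ = 4.67×10⁻⁸ F.
C₂ = κ₂ε₀A/d₂ = 1.63 × 8.85×10⁻¹² × 0.105 / 6.86×10⁻⁵ = 2.21×10⁻⁸ F.
C = (1/C₁ + 1/C₂)⁻¹ = 1.50×10⁻⁸ F.
U = ½CV² = ½ × 1.50×10⁻⁸ × (1.59)² = 1.89×10⁻⁸ J.

U ≈ 18.9 nJ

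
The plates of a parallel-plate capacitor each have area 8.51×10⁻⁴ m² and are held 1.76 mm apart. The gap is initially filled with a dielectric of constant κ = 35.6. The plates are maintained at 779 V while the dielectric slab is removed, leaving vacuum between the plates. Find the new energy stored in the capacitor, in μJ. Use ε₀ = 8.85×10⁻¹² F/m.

Initially C₁ = κε₀A/d = 35.6 × 8.85×10⁻¹² × 8.51×10⁻⁴ / 1.76×10⁻³ = 1.52×10⁻¹⁰ F.
U₁ = 4.62×10⁻⁵ J.
Battery connected ⇒ V is held fixed. C₂ = 0.0281 C₁ and U = ½CV², so U₂/U₁ = C₂/C₁ = 0.0281.
U₂ = 0.0281 × 4.62×10⁻⁵ = 1.30×10⁻⁶ J.

U ≈ 1.30 μJ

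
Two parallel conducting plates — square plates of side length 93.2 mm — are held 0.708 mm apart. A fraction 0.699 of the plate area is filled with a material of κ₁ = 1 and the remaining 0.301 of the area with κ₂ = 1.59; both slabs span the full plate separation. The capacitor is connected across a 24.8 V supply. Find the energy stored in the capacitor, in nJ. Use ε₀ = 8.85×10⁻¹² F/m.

A = (93.2 mm)² = 8.69×10⁻³ m².
Side-by-side slabs ⇒ two capacitors in parallel, each spanning the full gap.
C₁ = κ₁ε₀A₁/d = 1.00 × 8.85×10⁻¹² × 6.07×10⁻³ / 7.08×10⁻⁴ = 7.59×10⁻¹¹ F.
C₂ = κ₂ε₀A₂/d = 1.59 × 8.85×10⁻¹² × 2.61×10⁻³ / 7.08×10⁻⁴ = 5.20×10⁻¹¹ F.
C = C₁ + C₂ = 1.28×10⁻¹⁰ F.
U = ½CV² = ½ × 1.28×10⁻¹⁰ × (24.8)² = 3.93×10⁻⁸ J.

U ≈ 39.3 nJ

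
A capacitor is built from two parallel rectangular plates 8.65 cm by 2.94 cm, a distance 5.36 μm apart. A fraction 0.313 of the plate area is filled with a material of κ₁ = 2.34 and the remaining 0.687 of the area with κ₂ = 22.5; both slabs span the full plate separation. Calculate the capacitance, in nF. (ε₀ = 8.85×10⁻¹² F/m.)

C ≈ 68.0 nF

A = 8.65 × 2.94 cm² = 2.54×10⁻³ m².
Side-by-side slabs ⇒ two capacitors in parallel, each spanning the full gap.
C₁ = κ₁ε₀A₁/d = 2.34 × 8.85×10⁻¹² × 7.96×10⁻⁴ / 5.36×10⁻⁶ = 3.08×10⁻⁹ F.
C₂ = κ₂ε₀A₂/d = 22.5 × 8.85×10⁻¹² × 1.75×10⁻³ / 5.36×10⁻⁶ = 6.49×10⁻⁸ F.
C = C₁ + C₂ = 6.80×10⁻⁸ F.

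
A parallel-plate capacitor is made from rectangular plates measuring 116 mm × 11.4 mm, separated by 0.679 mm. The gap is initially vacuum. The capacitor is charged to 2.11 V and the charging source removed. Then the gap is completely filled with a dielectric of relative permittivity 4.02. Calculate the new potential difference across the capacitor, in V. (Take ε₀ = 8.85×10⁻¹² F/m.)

0.525 V

A = 116 × 11.4 mm² = 1.32×10⁻³ m².
Initially C₁ = ε₀A/d = 8.85×10⁻¹² × 1.32×10⁻³ / 6.79×10⁻⁴ = 1.72×10⁻¹¹ F.
V₁ = 2.11 V.
Isolated ⇒ Q is held fixed. C₂ = 4.02 C₁ and V = Q/C, so V₂/V₁ = C₁/C₂ = 0.249.
V₂ = 0.249 × 2.11 = 0.525 V.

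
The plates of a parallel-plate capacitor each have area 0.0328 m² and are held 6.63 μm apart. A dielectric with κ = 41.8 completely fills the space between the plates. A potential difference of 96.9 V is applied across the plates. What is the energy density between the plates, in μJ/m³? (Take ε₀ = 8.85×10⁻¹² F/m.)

E = V/d = 96.9 / 6.63×10⁻⁶ = 1.46×10⁷ V/m.
u = ½κε₀E² = ½ × 41.8 × 8.85×10⁻¹² × (1.46×10⁷)² = 3.95×10⁴ J/m³.

3.95×10¹⁰ μJ/m³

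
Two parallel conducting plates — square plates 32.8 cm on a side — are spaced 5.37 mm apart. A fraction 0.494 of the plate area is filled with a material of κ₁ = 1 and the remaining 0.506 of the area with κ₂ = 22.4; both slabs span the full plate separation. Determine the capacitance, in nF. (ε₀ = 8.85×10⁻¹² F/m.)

A = (32.8 cm)² = 0.108 m².
Side-by-side slabs ⇒ two capacitors in parallel, each spanning the full gap.
C₁ = κ₁ε₀A₁/d = 1.00 × 8.85×10⁻¹² × 5.31×10⁻² / 5.37×10⁻³ = 8.76×10⁻¹¹ F.
C₂ = κ₂ε₀A₂/d = 22.4 × 8.85×10⁻¹² × 5.44×10⁻² / 5.37×10⁻³ = 2.01×10⁻⁹ F.
C = C₁ + C₂ = 2.10×10⁻⁹ F.

C ≈ 2.10 nF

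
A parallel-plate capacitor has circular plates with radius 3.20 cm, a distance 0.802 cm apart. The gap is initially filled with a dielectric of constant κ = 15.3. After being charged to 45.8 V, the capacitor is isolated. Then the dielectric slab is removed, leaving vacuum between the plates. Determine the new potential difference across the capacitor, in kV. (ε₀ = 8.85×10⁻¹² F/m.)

0.701 kV

A = π(3.20 cm)² = 3.22×10⁻³ m².
Initially C₁ = κε₀A/d = 15.3 × 8.85×10⁻¹² × 3.22×10⁻³ / 8.02×10⁻³ = 5.43×10⁻¹¹ F.
V₁ = 45.8 V.
Isolated ⇒ Q is held fixed. C₂ = 0.0654 C₁ and V = Q/C, so V₂/V₁ = C₁/C₂ = 15.3.
V₂ = 15.3 × 45.8 = 7.01×10² V.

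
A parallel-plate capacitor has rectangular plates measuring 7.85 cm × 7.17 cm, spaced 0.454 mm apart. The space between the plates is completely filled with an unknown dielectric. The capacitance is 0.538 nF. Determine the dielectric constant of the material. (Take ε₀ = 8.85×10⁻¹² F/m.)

4.90

A = 7.85 × 7.17 cm² = 5.63×10⁻³ m².
κ = Cd/(ε₀A) = 5.38×10⁻¹⁰ × 4.54×10⁻⁴ / (8.85×10⁻¹² × 5.63×10⁻³) = 4.90.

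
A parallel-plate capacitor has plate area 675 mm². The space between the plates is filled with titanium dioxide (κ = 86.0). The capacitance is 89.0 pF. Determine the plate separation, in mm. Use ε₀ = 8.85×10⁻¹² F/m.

A = 675 mm² = 6.75×10⁻⁴ m².
d = κε₀A/C = 86.0 × 8.85×10⁻¹² × 6.75×10⁻⁴ / 8.90×10⁻¹¹ = 5.77×10⁻³ m.

d ≈ 5.77 mm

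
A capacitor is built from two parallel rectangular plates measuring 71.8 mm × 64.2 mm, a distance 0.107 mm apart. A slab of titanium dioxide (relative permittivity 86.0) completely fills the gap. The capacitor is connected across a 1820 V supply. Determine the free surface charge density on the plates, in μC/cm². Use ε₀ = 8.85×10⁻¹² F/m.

σ ≈ 1.29 μC/cm²

A = 71.8 × 64.2 mm² = 4.61×10⁻³ m².
C = κε₀A/d = 86.0 × 8.85×10⁻¹² × 4.61×10⁻³ / 1.07×10⁻⁴ = 3.28×10⁻⁸ F.
σ = Q/A = CV/A = 3.28×10⁻⁸ × 1820 / 4.61×10⁻³ = 1.29×10⁻² C/m².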